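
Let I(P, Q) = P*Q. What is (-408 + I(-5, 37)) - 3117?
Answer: -3710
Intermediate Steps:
(-408 + I(-5, 37)) - 3117 = (-408 - 5*37) - 3117 = (-408 - 185) - 3117 = -593 - 3117 = -3710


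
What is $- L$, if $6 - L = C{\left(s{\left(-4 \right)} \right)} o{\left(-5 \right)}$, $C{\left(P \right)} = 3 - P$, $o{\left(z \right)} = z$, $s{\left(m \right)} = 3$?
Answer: $-6$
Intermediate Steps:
$L = 6$ ($L = 6 - \left(3 - 3\right) \left(-5\right) = 6 - 0 \left(-5\right) = 6 - 0 = 6 + 0 = 6$)
$- L = \left(-1\right) 6 = -6$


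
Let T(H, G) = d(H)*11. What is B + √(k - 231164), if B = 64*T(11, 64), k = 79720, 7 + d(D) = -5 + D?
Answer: -704 + 2*I*√37861 ≈ -704.0 + 389.16*I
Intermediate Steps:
d(D) = -12 + D (d(D) = -7 + (-5 + D) = -12 + D)
T(H, G) = -132 + 11*H (T(H, G) = (-12 + H)*11 = -132 + 11*H)
B = -704 (B = 64*(-132 + 11*11) = 64*(-132 + 121) = 64*(-11) = -704)
B + √(k - 231164) = -704 + √(79720 - 231164) = -704 + √(-151444) = -704 + 2*I*√37861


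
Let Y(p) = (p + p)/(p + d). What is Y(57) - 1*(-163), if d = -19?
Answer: 166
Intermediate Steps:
Y(p) = 2*p/(-19 + p) (Y(p) = (p + p)/(p - 19) = (2*p)/(-19 + p) = 2*p/(-19 + p))
Y(57) - 1*(-163) = 2*57/(-19 + 57) - 1*(-163) = 2*57/38 + 163 = 2*57*(1/38) + 163 = 3 + 163 = 166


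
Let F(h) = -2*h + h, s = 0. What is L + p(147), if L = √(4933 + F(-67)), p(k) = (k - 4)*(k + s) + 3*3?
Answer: 21030 + 50*√2 ≈ 21101.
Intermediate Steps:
F(h) = -h
p(k) = 9 + k*(-4 + k) (p(k) = (k - 4)*(k + 0) + 3*3 = (-4 + k)*k + 9 = k*(-4 + k) + 9 = 9 + k*(-4 + k))
L = 50*√2 (L = √(4933 - 1*(-67)) = √(4933 + 67) = √5000 = 50*√2 ≈ 70.711)
L + p(147) = 50*√2 + (9 + 147² - 4*147) = 50*√2 + (9 + 21609 - 588) = 50*√2 + 21030 = 21030 + 50*√2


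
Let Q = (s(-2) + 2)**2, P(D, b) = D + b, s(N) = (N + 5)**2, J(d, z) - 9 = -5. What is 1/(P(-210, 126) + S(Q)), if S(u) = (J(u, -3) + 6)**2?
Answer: 1/16 ≈ 0.062500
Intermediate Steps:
J(d, z) = 4 (J(d, z) = 9 - 5 = 4)
s(N) = (5 + N)**2
Q = 121 (Q = ((5 - 2)**2 + 2)**2 = (3**2 + 2)**2 = (9 + 2)**2 = 11**2 = 121)
S(u) = 100 (S(u) = (4 + 6)**2 = 10**2 = 100)
1/(P(-210, 126) + S(Q)) = 1/((-210 + 126) + 100) = 1/(-84 + 100) = 1/16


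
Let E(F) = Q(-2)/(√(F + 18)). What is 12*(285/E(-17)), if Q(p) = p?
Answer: -1710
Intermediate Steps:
E(F) = -2/√(18 + F) (E(F) = -2/√(F + 18) = -2/√(18 + F))
12*(285/E(-17)) = 12*(285/((-2/√(18 - 17)))) = 12*(285/((-2/√1))) = 12*(285/((-2*1))) = 12*(285/(-2)) = 12*(285*(-½)) = 12*(-285/2) = -1710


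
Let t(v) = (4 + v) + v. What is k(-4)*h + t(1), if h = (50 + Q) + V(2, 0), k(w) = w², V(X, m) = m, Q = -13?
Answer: 598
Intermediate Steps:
t(v) = 4 + 2*v
h = 37 (h = (50 - 13) + 0 = 37 + 0 = 37)
k(-4)*h + t(1) = (-4)²*37 + (4 + 2*1) = 16*37 + (4 + 2) = 592 + 6 = 598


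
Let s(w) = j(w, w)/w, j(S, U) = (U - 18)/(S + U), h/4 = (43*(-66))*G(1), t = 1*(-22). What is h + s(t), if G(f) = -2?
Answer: 2747179/121 ≈ 22704.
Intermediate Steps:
t = -22
h = 22704 (h = 4*((43*(-66))*(-2)) = 4*(-2838*(-2)) = 4*5676 = 22704)
j(S, U) = (-18 + U)/(S + U)
s(w) = (-18 + w)/(2*w**2) (s(w) = ((-18 + w)/(w + w))/w = ((-18 + w)/((2*w)))/w = ((1/(2*w))*(-18 + w))/w = ((-18 + w)/(2*w))/w = (-18 + w)/(2*w**2))
h + s(t) = 22704 + (1/2)*(-18 - 22)/(-22)**2 = 22704 + (1/2)*(1/484)*(-40) = 22704 - 5/121 = 2747179/121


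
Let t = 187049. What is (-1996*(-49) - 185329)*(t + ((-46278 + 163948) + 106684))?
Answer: -36008047575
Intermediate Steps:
(-1996*(-49) - 185329)*(t + ((-46278 + 163948) + 106684)) = (-1996*(-49) - 185329)*(187049 + ((-46278 + 163948) + 106684)) = (97804 - 185329)*(187049 + (117670 + 106684)) = -87525*(187049 + 224354) = -87525*411403 = -36008047575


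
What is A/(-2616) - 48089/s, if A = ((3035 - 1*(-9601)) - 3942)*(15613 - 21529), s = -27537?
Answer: 59018987828/3001533 ≈ 19663.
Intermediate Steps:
A = -51433704 (A = ((3035 + 9601) - 3942)*(-5916) = (12636 - 3942)*(-5916) = 8694*(-5916) = -51433704)
A/(-2616) - 48089/s = -51433704/(-2616) - 48089/(-27537) = -51433704*(-1/2616) - 48089*(-1/27537) = 2143071/109 + 48089/27537 = 59018987828/3001533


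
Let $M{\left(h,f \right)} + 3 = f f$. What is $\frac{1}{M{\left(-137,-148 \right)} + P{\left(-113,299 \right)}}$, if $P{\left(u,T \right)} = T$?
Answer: $\frac{1}{22200} \approx 4.5045 \cdot 10^{-5}$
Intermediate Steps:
$M{\left(h,f \right)} = -3 + f^{2}$ ($M{\left(h,f \right)} = -3 + f f = -3 + f^{2}$)
$\frac{1}{M{\left(-137,-148 \right)} + P{\left(-113,299 \right)}} = \frac{1}{\left(-3 + \left(-148\right)^{2}\right) + 299} = \frac{1}{\left(-3 + 21904\right) + 299} = \frac{1}{21901 + 299} = \frac{1}{22200}$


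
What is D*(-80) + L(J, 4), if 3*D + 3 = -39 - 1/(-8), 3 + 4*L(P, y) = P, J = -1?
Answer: 3347/3 ≈ 1115.7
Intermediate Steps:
L(P, y) = -¾ + P/4
D = -335/24 (D = -1 + (-39 - 1/(-8))/3 = -1 + (-39 - 1*(-⅛))/3 = -1 + (-39 + ⅛)/3 = -1 + (⅓)*(-311/8) = -1 - 311/24 = -335/24 ≈ -13.958)
D*(-80) + L(J, 4) = -335/24*(-80) + (-¾ + (¼)*(-1)) = 3350/3 + (-¾ - ¼) = 3350/3 - 1 = 3347/3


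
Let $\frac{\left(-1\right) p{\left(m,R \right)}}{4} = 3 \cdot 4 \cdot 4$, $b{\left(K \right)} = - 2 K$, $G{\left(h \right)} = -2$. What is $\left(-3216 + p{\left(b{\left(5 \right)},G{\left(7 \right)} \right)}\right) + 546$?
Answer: $-2862$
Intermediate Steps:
$p{\left(m,R \right)} = -192$ ($p{\left(m,R \right)} = - 4 \cdot 3 \cdot 4 \cdot 4 = - 4 \cdot 12 \cdot 4 = \left(-4\right) 48 = -192$)
$\left(-3216 + p{\left(b{\left(5 \right)},G{\left(7 \right)} \right)}\right) + 546 = \left(-3216 - 192\right) + 546 = -3408 + 546 = -2862$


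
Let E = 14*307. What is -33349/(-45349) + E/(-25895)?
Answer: 668662353/1174312355 ≈ 0.56941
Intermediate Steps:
E = 4298
-33349/(-45349) + E/(-25895) = -33349/(-45349) + 4298/(-25895) = -33349*(-1/45349) + 4298*(-1/25895) = 33349/45349 - 4298/25895 = 668662353/1174312355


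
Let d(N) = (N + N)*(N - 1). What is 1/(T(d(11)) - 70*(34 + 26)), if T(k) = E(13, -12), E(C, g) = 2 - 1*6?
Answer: -1/4204 ≈ -0.00023787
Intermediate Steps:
E(C, g) = -4 (E(C, g) = 2 - 6 = -4)
d(N) = 2*N*(-1 + N) (d(N) = (2*N)*(-1 + N) = 2*N*(-1 + N))
T(k) = -4
1/(T(d(11)) - 70*(34 + 26)) = 1/(-4 - 70*(34 + 26)) = 1/(-4 - 70*60) = 1/(-4 - 4200) = 1/(-4204) = -1/4204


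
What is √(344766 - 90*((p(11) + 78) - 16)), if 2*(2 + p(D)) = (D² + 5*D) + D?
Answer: √330951 ≈ 575.28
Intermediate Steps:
p(D) = -2 + D²/2 + 3*D (p(D) = -2 + ((D² + 5*D) + D)/2 = -2 + (D² + 6*D)/2 = -2 + (D²/2 + 3*D) = -2 + D²/2 + 3*D)
√(344766 - 90*((p(11) + 78) - 16)) = √(344766 - 90*(((-2 + (½)*11² + 3*11) + 78) - 16)) = √(344766 - 90*(((-2 + (½)*121 + 33) + 78) - 16)) = √(344766 - 90*(((-2 + 121/2 + 33) + 78) - 16)) = √(344766 - 90*((183/2 + 78) - 16)) = √(344766 - 90*(339/2 - 16)) = √(344766 - 90*307/2) = √(344766 - 13815) = √330951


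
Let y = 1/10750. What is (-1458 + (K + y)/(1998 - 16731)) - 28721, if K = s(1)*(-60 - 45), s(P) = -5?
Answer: -4779748119001/158379750 ≈ -30179.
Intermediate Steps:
y = 1/10750 ≈ 9.3023e-5
K = 525 (K = -5*(-60 - 45) = -5*(-105) = 525)
(-1458 + (K + y)/(1998 - 16731)) - 28721 = (-1458 + (525 + 1/10750)/(1998 - 16731)) - 28721 = (-1458 + (5643751/10750)/(-14733)) - 28721 = (-1458 + (5643751/10750)*(-1/14733)) - 28721 = (-1458 - 5643751/158379750) - 28721 = -230923319251/158379750 - 28721 = -4779748119001/158379750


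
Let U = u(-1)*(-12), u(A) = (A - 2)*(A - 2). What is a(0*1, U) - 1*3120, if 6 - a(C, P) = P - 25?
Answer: -2981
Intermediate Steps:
u(A) = (-2 + A)² (u(A) = (-2 + A)*(-2 + A) = (-2 + A)²)
U = -108 (U = (-2 - 1)²*(-12) = (-3)²*(-12) = 9*(-12) = -108)
a(C, P) = 31 - P (a(C, P) = 6 - (P - 25) = 6 - (-25 + P) = 6 + (25 - P) = 31 - P)
a(0*1, U) - 1*3120 = (31 - 1*(-108)) - 1*3120 = (31 + 108) - 3120 = 139 - 3120 = -2981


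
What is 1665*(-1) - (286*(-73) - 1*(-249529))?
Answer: -230316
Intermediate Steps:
1665*(-1) - (286*(-73) - 1*(-249529)) = -1665 - (-20878 + 249529) = -1665 - 1*228651 = -1665 - 228651 = -230316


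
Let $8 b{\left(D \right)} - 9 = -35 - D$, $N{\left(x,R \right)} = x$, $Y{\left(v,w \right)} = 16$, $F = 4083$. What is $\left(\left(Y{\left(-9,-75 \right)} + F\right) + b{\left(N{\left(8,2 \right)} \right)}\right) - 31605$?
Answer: $- \frac{110041}{4} \approx -27510.0$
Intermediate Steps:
$b{\left(D \right)} = - \frac{13}{4} - \frac{D}{8}$ ($b{\left(D \right)} = \frac{9}{8} + \frac{-35 - D}{8} = \frac{9}{8} - \left(\frac{35}{8} + \frac{D}{8}\right) = - \frac{13}{4} - \frac{D}{8}$)
$\left(\left(Y{\left(-9,-75 \right)} + F\right) + b{\left(N{\left(8,2 \right)} \right)}\right) - 31605 = \left(\left(16 + 4083\right) - \frac{17}{4}\right) - 31605 = \left(4099 - \frac{17}{4}\right) - 31605 = \frac{16379}{4} - 31605 = - \frac{110041}{4}$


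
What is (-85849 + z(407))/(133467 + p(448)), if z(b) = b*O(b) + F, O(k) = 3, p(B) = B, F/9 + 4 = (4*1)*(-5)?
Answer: -84844/133915 ≈ -0.63357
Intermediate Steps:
F = -216 (F = -36 + 9*((4*1)*(-5)) = -36 + 9*(4*(-5)) = -36 + 9*(-20) = -36 - 180 = -216)
z(b) = -216 + 3*b (z(b) = b*3 - 216 = 3*b - 216 = -216 + 3*b)
(-85849 + z(407))/(133467 + p(448)) = (-85849 + (-216 + 3*407))/(133467 + 448) = (-85849 + (-216 + 1221))/133915 = (-85849 + 1005)*(1/133915) = -84844*1/133915 = -84844/133915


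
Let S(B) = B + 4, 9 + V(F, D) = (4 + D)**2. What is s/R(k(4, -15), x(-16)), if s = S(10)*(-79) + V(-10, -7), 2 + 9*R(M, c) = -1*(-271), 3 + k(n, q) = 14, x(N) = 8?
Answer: -9954/269 ≈ -37.004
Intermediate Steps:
k(n, q) = 11 (k(n, q) = -3 + 14 = 11)
R(M, c) = 269/9 (R(M, c) = -2/9 + (-1*(-271))/9 = -2/9 + (1/9)*271 = -2/9 + 271/9 = 269/9)
V(F, D) = -9 + (4 + D)**2
S(B) = 4 + B
s = -1106 (s = (4 + 10)*(-79) + (-9 + (4 - 7)**2) = 14*(-79) + (-9 + (-3)**2) = -1106 + (-9 + 9) = -1106 + 0 = -1106)
s/R(k(4, -15), x(-16)) = -1106/269/9 = -1106*9/269 = -9954/269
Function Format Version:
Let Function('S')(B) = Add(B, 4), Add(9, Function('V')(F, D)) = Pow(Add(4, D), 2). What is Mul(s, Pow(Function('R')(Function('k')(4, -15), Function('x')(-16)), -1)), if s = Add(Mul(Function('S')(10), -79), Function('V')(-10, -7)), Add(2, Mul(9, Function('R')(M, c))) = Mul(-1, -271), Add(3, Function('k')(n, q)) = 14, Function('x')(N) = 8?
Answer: Rational(-9954, 269) ≈ -37.004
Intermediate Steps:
Function('k')(n, q) = 11 (Function('k')(n, q) = Add(-3, 14) = 11)
Function('R')(M, c) = Rational(269, 9) (Function('R')(M, c) = Add(Rational(-2, 9), Mul(Rational(1, 9), Mul(-1, -271))) = Add(Rational(-2, 9), Mul(Rational(1, 9), 271)) = Add(Rational(-2, 9), Rational(271, 9)) = Rational(269, 9))
Function('V')(F, D) = Add(-9, Pow(Add(4, D), 2))
Function('S')(B) = Add(4, B)
s = -1106 (s = Add(Mul(Add(4, 10), -79), Add(-9, Pow(Add(4, -7), 2))) = Add(Mul(14, -79), Add(-9, Pow(-3, 2))) = Add(-1106, Add(-9, 9)) = Add(-1106, 0) = -1106)
Mul(s, Pow(Function('R')(Function('k')(4, -15), Function('x')(-16)), -1)) = Mul(-1106, Pow(Rational(269, 9), -1)) = Mul(-1106, Rational(9, 269)) = Rational(-9954, 269)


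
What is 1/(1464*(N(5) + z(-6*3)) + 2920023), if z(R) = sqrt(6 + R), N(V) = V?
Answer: 975781/2856454253067 - 976*I*sqrt(3)/2856454253067 ≈ 3.4161e-7 - 5.9181e-10*I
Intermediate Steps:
1/(1464*(N(5) + z(-6*3)) + 2920023) = 1/(1464*(5 + sqrt(6 - 6*3)) + 2920023) = 1/(1464*(5 + sqrt(6 - 18)) + 2920023) = 1/(1464*(5 + sqrt(-12)) + 2920023) = 1/(1464*(5 + 2*I*sqrt(3)) + 2920023) = 1/((7320 + 2928*I*sqrt(3)) + 2920023) = 1/(2927343 + 2928*I*sqrt(3))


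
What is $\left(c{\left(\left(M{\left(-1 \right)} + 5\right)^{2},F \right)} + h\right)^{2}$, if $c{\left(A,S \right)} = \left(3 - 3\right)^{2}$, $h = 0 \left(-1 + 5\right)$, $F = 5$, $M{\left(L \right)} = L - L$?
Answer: $0$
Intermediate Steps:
$M{\left(L \right)} = 0$
$h = 0$ ($h = 0 \cdot 4 = 0$)
$c{\left(A,S \right)} = 0$ ($c{\left(A,S \right)} = 0^{2} = 0$)
$\left(c{\left(\left(M{\left(-1 \right)} + 5\right)^{2},F \right)} + h\right)^{2} = \left(0 + 0\right)^{2} = 0^{2} = 0$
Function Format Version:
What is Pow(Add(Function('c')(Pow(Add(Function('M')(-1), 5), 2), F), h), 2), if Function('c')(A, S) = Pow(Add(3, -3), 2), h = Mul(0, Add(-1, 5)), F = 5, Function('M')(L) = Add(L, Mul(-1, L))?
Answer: 0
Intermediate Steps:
Function('M')(L) = 0
h = 0 (h = Mul(0, 4) = 0)
Function('c')(A, S) = 0 (Function('c')(A, S) = Pow(0, 2) = 0)
Pow(Add(Function('c')(Pow(Add(Function('M')(-1), 5), 2), F), h), 2) = Pow(Add(0, 0), 2) = Pow(0, 2) = 0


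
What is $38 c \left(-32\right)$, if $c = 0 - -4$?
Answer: $-4864$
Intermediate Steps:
$c = 4$ ($c = 0 + 4 = 4$)
$38 c \left(-32\right) = 38 \cdot 4 \left(-32\right) = 152 \left(-32\right) = -4864$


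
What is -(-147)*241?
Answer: 35427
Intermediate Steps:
-(-147)*241 = -147*(-241) = 35427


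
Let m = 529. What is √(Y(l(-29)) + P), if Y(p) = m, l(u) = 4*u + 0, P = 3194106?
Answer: √3194635 ≈ 1787.4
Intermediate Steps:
l(u) = 4*u
Y(p) = 529
√(Y(l(-29)) + P) = √(529 + 3194106) = √3194635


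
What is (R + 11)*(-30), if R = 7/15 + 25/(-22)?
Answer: -3409/11 ≈ -309.91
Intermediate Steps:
R = -221/330 (R = 7*(1/15) + 25*(-1/22) = 7/15 - 25/22 = -221/330 ≈ -0.66970)
(R + 11)*(-30) = (-221/330 + 11)*(-30) = (3409/330)*(-30) = -3409/11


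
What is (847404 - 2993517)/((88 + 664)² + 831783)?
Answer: -2146113/1397287 ≈ -1.5359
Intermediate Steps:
(847404 - 2993517)/((88 + 664)² + 831783) = -2146113/(752² + 831783) = -2146113/(565504 + 831783) = -2146113/1397287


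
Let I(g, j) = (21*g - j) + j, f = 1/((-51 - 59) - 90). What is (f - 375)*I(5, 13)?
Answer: -1575021/40 ≈ -39376.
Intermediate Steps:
f = -1/200 (f = 1/(-110 - 90) = 1/(-200) = -1/200 ≈ -0.0050000)
I(g, j) = 21*g (I(g, j) = (-j + 21*g) + j = 21*g)
(f - 375)*I(5, 13) = (-1/200 - 375)*(21*5) = -75001/200*105 = -1575021/40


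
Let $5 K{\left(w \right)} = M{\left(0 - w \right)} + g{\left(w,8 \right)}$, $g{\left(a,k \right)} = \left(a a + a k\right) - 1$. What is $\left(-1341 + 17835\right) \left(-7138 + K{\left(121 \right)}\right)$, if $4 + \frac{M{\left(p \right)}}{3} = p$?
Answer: $- \frac{337417758}{5} \approx -6.7484 \cdot 10^{7}$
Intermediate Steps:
$g{\left(a,k \right)} = -1 + a^{2} + a k$ ($g{\left(a,k \right)} = \left(a^{2} + a k\right) - 1 = -1 + a^{2} + a k$)
$M{\left(p \right)} = -12 + 3 p$
$K{\left(w \right)} = - \frac{13}{5} + w + \frac{w^{2}}{5}$ ($K{\left(w \right)} = \frac{\left(-12 + 3 \left(0 - w\right)\right) + \left(-1 + w^{2} + w 8\right)}{5} = \frac{\left(-12 + 3 \left(- w\right)\right) + \left(-1 + w^{2} + 8 w\right)}{5} = \frac{\left(-12 - 3 w\right) + \left(-1 + w^{2} + 8 w\right)}{5} = \frac{-13 + w^{2} + 5 w}{5} = - \frac{13}{5} + w + \frac{w^{2}}{5}$)
$\left(-1341 + 17835\right) \left(-7138 + K{\left(121 \right)}\right) = \left(-1341 + 17835\right) \left(-7138 + \left(- \frac{13}{5} + 121 + \frac{121^{2}}{5}\right)\right) = 16494 \left(-7138 + \left(- \frac{13}{5} + 121 + \frac{1}{5} \cdot 14641\right)\right) = 16494 \left(-7138 + \left(- \frac{13}{5} + 121 + \frac{14641}{5}\right)\right) = 16494 \left(-7138 + \frac{15233}{5}\right) = 16494 \left(- \frac{20457}{5}\right) = - \frac{337417758}{5}$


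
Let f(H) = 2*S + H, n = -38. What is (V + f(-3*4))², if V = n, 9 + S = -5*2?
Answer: 7744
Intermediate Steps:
S = -19 (S = -9 - 5*2 = -9 - 10 = -19)
V = -38
f(H) = -38 + H (f(H) = 2*(-19) + H = -38 + H)
(V + f(-3*4))² = (-38 + (-38 - 3*4))² = (-38 + (-38 - 12))² = (-38 - 50)² = (-88)² = 7744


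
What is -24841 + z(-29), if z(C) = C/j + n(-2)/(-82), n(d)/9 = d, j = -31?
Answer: -31571443/1271 ≈ -24840.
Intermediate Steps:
n(d) = 9*d
z(C) = 9/41 - C/31 (z(C) = C/(-31) + (9*(-2))/(-82) = C*(-1/31) - 18*(-1/82) = -C/31 + 9/41 = 9/41 - C/31)
-24841 + z(-29) = -24841 + (9/41 - 1/31*(-29)) = -24841 + (9/41 + 29/31) = -24841 + 1468/1271 = -31571443/1271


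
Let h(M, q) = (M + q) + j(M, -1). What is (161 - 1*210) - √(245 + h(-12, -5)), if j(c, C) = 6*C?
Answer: -49 - √222 ≈ -63.900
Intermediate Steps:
h(M, q) = -6 + M + q (h(M, q) = (M + q) + 6*(-1) = (M + q) - 6 = -6 + M + q)
(161 - 1*210) - √(245 + h(-12, -5)) = (161 - 1*210) - √(245 + (-6 - 12 - 5)) = (161 - 210) - √(245 - 23) = -49 - √222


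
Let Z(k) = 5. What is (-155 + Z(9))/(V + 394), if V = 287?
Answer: -50/227 ≈ -0.22026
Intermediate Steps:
(-155 + Z(9))/(V + 394) = (-155 + 5)/(287 + 394) = -150/681 = -150*1/681 = -50/227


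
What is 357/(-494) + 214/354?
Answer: -10331/87438 ≈ -0.11815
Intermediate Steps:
357/(-494) + 214/354 = 357*(-1/494) + 214*(1/354) = -357/494 + 107/177 = -10331/87438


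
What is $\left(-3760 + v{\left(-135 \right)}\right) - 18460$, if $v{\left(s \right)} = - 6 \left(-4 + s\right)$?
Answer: $-21386$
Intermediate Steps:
$v{\left(s \right)} = 24 - 6 s$
$\left(-3760 + v{\left(-135 \right)}\right) - 18460 = \left(-3760 + \left(24 - -810\right)\right) - 18460 = \left(-3760 + \left(24 + 810\right)\right) - 18460 = \left(-3760 + 834\right) - 18460 = -2926 - 18460 = -21386$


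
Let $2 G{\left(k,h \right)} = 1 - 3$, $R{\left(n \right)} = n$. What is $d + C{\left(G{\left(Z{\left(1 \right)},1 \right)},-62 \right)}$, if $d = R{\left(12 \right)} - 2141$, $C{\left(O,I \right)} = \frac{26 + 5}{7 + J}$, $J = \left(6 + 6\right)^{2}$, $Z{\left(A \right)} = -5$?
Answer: $- \frac{321448}{151} \approx -2128.8$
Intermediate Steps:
$J = 144$ ($J = 12^{2} = 144$)
$G{\left(k,h \right)} = -1$ ($G{\left(k,h \right)} = \frac{1 - 3}{2} = \frac{1}{2} \left(-2\right) = -1$)
$C{\left(O,I \right)} = \frac{31}{151}$ ($C{\left(O,I \right)} = \frac{26 + 5}{7 + 144} = \frac{31}{151}$)
$d = -2129$ ($d = 12 - 2141 = -2129$)
$d + C{\left(G{\left(Z{\left(1 \right)},1 \right)},-62 \right)} = -2129 + \frac{31}{151} = - \frac{321448}{151}$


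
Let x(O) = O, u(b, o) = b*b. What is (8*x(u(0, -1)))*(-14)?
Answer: 0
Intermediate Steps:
u(b, o) = b²
(8*x(u(0, -1)))*(-14) = (8*0²)*(-14) = (8*0)*(-14) = 0*(-14) = 0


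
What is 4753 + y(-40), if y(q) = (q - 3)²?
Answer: 6602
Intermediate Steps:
y(q) = (-3 + q)²
4753 + y(-40) = 4753 + (-3 - 40)² = 4753 + (-43)² = 4753 + 1849 = 6602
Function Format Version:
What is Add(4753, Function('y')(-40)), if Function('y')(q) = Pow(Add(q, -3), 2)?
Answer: 6602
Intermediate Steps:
Function('y')(q) = Pow(Add(-3, q), 2)
Add(4753, Function('y')(-40)) = Add(4753, Pow(Add(-3, -40), 2)) = Add(4753, Pow(-43, 2)) = Add(4753, 1849) = 6602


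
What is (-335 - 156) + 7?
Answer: -484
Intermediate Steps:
(-335 - 156) + 7 = -491 + 7 = -484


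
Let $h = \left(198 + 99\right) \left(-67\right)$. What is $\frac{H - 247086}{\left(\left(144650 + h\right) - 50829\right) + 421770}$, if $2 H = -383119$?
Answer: $- \frac{877291}{991384} \approx -0.88492$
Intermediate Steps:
$h = -19899$ ($h = 297 \left(-67\right) = -19899$)
$H = - \frac{383119}{2}$ ($H = \frac{1}{2} \left(-383119\right) = - \frac{383119}{2} \approx -1.9156 \cdot 10^{5}$)
$\frac{H - 247086}{\left(\left(144650 + h\right) - 50829\right) + 421770} = \frac{- \frac{383119}{2} - 247086}{\left(\left(144650 - 19899\right) - 50829\right) + 421770} = - \frac{877291}{2 \left(\left(124751 - 50829\right) + 421770\right)} = - \frac{877291}{2 \left(73922 + 421770\right)} = - \frac{877291}{2 \cdot 495692} = \left(- \frac{877291}{2}\right) \frac{1}{495692} = - \frac{877291}{991384}$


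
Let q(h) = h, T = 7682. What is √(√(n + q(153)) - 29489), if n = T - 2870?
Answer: √(-29489 + √4965) ≈ 171.52*I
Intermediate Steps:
n = 4812 (n = 7682 - 2870 = 4812)
√(√(n + q(153)) - 29489) = √(√(4812 + 153) - 29489) = √(√4965 - 29489) = √(-29489 + √4965)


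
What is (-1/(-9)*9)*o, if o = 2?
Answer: 2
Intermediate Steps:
(-1/(-9)*9)*o = (-1/(-9)*9)*2 = (-1*(-⅑)*9)*2 = ((⅑)*9)*2 = 1*2 = 2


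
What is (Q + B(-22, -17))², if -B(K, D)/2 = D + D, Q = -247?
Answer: 32041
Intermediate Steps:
B(K, D) = -4*D (B(K, D) = -2*(D + D) = -4*D)
(Q + B(-22, -17))² = (-247 - 4*(-17))² = (-247 + 68)² = (-179)² = 32041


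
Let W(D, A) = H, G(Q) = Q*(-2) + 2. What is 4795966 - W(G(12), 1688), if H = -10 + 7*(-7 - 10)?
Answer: 4796095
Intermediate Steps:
G(Q) = 2 - 2*Q (G(Q) = -2*Q + 2 = 2 - 2*Q)
H = -129 (H = -10 + 7*(-17) = -10 - 119 = -129)
W(D, A) = -129
4795966 - W(G(12), 1688) = 4795966 - 1*(-129) = 4795966 + 129 = 4796095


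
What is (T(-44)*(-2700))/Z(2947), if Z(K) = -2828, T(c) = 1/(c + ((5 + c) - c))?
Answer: -225/9191 ≈ -0.024480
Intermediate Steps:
T(c) = 1/(5 + c) (T(c) = 1/(c + 5) = 1/(5 + c))
(T(-44)*(-2700))/Z(2947) = (-2700/(5 - 44))/(-2828) = (-2700/(-39))*(-1/2828) = -1/39*(-2700)*(-1/2828) = (900/13)*(-1/2828) = -225/9191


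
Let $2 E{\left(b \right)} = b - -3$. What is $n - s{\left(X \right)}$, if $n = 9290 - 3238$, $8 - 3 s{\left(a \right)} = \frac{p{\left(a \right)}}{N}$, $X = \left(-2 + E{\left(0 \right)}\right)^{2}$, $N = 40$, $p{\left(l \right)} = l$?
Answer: $\frac{2903681}{480} \approx 6049.3$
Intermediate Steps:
$E{\left(b \right)} = \frac{3}{2} + \frac{b}{2}$ ($E{\left(b \right)} = \frac{b - -3}{2} = \frac{b + 3}{2} = \frac{3 + b}{2} = \frac{3}{2} + \frac{b}{2}$)
$X = \frac{1}{4}$ ($X = \left(-2 + \left(\frac{3}{2} + \frac{1}{2} \cdot 0\right)\right)^{2} = \left(-2 + \left(\frac{3}{2} + 0\right)\right)^{2} = \left(-2 + \frac{3}{2}\right)^{2} = \left(- \frac{1}{2}\right)^{2} = \frac{1}{4} \approx 0.25$)
$s{\left(a \right)} = \frac{8}{3} - \frac{a}{120}$ ($s{\left(a \right)} = \frac{8}{3} - \frac{a \frac{1}{40}}{3} = \frac{8}{3} - \frac{\frac{1}{40} a}{3} = \frac{8}{3} - \frac{a}{120}$)
$n = 6052$
$n - s{\left(X \right)} = 6052 - \left(\frac{8}{3} - \frac{1}{480}\right) = 6052 - \frac{1279}{480} = \frac{2903681}{480}$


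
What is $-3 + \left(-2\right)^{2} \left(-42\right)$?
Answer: $-171$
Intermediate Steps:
$-3 + \left(-2\right)^{2} \left(-42\right) = -3 + 4 \left(-42\right) = -3 - 168 = -171$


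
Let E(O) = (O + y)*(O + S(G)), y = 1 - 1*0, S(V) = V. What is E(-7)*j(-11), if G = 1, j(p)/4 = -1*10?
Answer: -1440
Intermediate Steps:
j(p) = -40 (j(p) = 4*(-1*10) = 4*(-10) = -40)
y = 1 (y = 1 + 0 = 1)
E(O) = (1 + O)**2 (E(O) = (O + 1)*(O + 1) = (1 + O)*(1 + O) = (1 + O)**2)
E(-7)*j(-11) = (1 + (-7)**2 + 2*(-7))*(-40) = (1 + 49 - 14)*(-40) = 36*(-40) = -1440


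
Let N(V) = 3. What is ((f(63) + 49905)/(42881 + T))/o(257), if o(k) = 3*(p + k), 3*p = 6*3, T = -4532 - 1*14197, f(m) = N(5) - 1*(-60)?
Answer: 2082/793997 ≈ 0.0026222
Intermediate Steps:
f(m) = 63 (f(m) = 3 - 1*(-60) = 3 + 60 = 63)
T = -18729 (T = -4532 - 14197 = -18729)
p = 6 (p = (6*3)/3 = (1/3)*18 = 6)
o(k) = 18 + 3*k (o(k) = 3*(6 + k) = 18 + 3*k)
((f(63) + 49905)/(42881 + T))/o(257) = ((63 + 49905)/(42881 - 18729))/(18 + 3*257) = (49968/24152)/(18 + 771) = (49968*(1/24152))/789 = (6246/3019)*(1/789) = 2082/793997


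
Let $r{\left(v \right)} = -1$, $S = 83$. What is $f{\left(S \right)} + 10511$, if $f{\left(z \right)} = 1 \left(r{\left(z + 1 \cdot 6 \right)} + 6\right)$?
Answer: $10516$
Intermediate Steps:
$f{\left(z \right)} = 5$ ($f{\left(z \right)} = 1 \left(-1 + 6\right) = 1 \cdot 5 = 5$)
$f{\left(S \right)} + 10511 = 5 + 10511 = 10516$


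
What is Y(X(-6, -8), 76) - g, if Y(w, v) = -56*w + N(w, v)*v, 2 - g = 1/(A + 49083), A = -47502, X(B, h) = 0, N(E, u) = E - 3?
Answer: -363629/1581 ≈ -230.00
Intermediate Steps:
N(E, u) = -3 + E
g = 3161/1581 (g = 2 - 1/(-47502 + 49083) = 2 - 1/1581 = 3161/1581 ≈ 1.9994)
Y(w, v) = -56*w + v*(-3 + w) (Y(w, v) = -56*w + (-3 + w)*v = -56*w + v*(-3 + w))
Y(X(-6, -8), 76) - g = (-56*0 + 76*(-3 + 0)) - 1*3161/1581 = (0 + 76*(-3)) - 3161/1581 = (0 - 228) - 3161/1581 = -228 - 3161/1581 = -363629/1581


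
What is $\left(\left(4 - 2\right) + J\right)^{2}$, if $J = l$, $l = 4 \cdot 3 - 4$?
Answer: $100$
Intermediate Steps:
$l = 8$ ($l = 12 - 4 = 8$)
$J = 8$
$\left(\left(4 - 2\right) + J\right)^{2} = \left(\left(4 - 2\right) + 8\right)^{2} = \left(2 + 8\right)^{2} = 10^{2} = 100$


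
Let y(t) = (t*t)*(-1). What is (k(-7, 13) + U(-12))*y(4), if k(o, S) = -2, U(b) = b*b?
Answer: -2272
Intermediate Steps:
U(b) = b²
y(t) = -t² (y(t) = t²*(-1) = -t²)
(k(-7, 13) + U(-12))*y(4) = (-2 + (-12)²)*(-1*4²) = (-2 + 144)*(-1*16) = 142*(-16) = -2272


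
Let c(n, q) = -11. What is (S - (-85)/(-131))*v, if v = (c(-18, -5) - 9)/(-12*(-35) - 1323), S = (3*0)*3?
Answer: -1700/118293 ≈ -0.014371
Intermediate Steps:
S = 0 (S = 0*3 = 0)
v = 20/903 (v = (-11 - 9)/(-12*(-35) - 1323) = -20/(420 - 1323) = -20/(-903) = -20*(-1/903) = 20/903 ≈ 0.022148)
(S - (-85)/(-131))*v = (0 - (-85)/(-131))*(20/903) = (0 - (-85)*(-1)/131)*(20/903) = (0 - 1*85/131)*(20/903) = (0 - 85/131)*(20/903) = -85/131*20/903 = -1700/118293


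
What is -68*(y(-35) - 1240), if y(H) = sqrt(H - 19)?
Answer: 84320 - 204*I*sqrt(6) ≈ 84320.0 - 499.7*I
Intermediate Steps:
y(H) = sqrt(-19 + H)
-68*(y(-35) - 1240) = -68*(sqrt(-19 - 35) - 1240) = -68*(sqrt(-54) - 1240) = -68*(3*I*sqrt(6) - 1240) = -68*(-1240 + 3*I*sqrt(6)) = 84320 - 204*I*sqrt(6)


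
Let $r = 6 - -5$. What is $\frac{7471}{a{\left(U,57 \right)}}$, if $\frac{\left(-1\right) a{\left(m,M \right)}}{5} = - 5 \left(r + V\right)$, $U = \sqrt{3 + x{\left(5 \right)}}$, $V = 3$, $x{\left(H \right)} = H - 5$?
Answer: $\frac{7471}{350} \approx 21.346$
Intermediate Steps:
$x{\left(H \right)} = -5 + H$
$U = \sqrt{3}$ ($U = \sqrt{3 + \left(-5 + 5\right)} = \sqrt{3 + 0} = \sqrt{3} \approx 1.732$)
$r = 11$ ($r = 6 + 5 = 11$)
$a{\left(m,M \right)} = 350$ ($a{\left(m,M \right)} = - 5 \left(- 5 \left(11 + 3\right)\right) = - 5 \left(\left(-5\right) 14\right) = \left(-5\right) \left(-70\right) = 350$)
$\frac{7471}{a{\left(U,57 \right)}} = \frac{7471}{350}$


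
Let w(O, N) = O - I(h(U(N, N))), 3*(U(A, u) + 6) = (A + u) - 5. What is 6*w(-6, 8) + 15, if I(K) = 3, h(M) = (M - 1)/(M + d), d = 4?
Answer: -39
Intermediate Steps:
U(A, u) = -23/3 + A/3 + u/3 (U(A, u) = -6 + ((A + u) - 5)/3 = -6 + (-5 + A + u)/3 = -6 + (-5/3 + A/3 + u/3) = -23/3 + A/3 + u/3)
h(M) = (-1 + M)/(4 + M) (h(M) = (M - 1)/(M + 4) = (-1 + M)/(4 + M))
w(O, N) = -3 + O (w(O, N) = O - 1*3 = O - 3 = -3 + O)
6*w(-6, 8) + 15 = 6*(-3 - 6) + 15 = 6*(-9) + 15 = -54 + 15 = -39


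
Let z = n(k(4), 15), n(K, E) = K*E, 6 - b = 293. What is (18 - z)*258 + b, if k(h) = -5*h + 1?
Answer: 77887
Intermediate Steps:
b = -287 (b = 6 - 1*293 = 6 - 293 = -287)
k(h) = 1 - 5*h
n(K, E) = E*K
z = -285 (z = 15*(1 - 5*4) = 15*(1 - 20) = 15*(-19) = -285)
(18 - z)*258 + b = (18 - 1*(-285))*258 - 287 = (18 + 285)*258 - 287 = 303*258 - 287 = 78174 - 287 = 77887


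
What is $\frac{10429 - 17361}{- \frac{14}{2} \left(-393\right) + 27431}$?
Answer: $- \frac{3466}{15091} \approx -0.22967$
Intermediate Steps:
$\frac{10429 - 17361}{- \frac{14}{2} \left(-393\right) + 27431} = - \frac{6932}{\left(-14\right) \frac{1}{2} \left(-393\right) + 27431} = - \frac{6932}{\left(-7\right) \left(-393\right) + 27431} = - \frac{6932}{2751 + 27431} = - \frac{6932}{30182} = \left(-6932\right) \frac{1}{30182} = - \frac{3466}{15091}$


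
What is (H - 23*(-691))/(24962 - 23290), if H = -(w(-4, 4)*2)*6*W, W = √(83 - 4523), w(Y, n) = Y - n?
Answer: 15893/1672 + 24*I*√1110/209 ≈ 9.5054 + 3.8258*I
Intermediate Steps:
W = 2*I*√1110 (W = √(-4440) = 2*I*√1110 ≈ 66.633*I)
H = 192*I*√1110 (H = -((-4 - 1*4)*2)*6*2*I*√1110 = -((-4 - 4)*2)*6*2*I*√1110 = --8*2*6*2*I*√1110 = -(-16*6)*2*I*√1110 = -(-96)*2*I*√1110 = -(-192)*I*√1110 = 192*I*√1110 ≈ 6396.8*I)
(H - 23*(-691))/(24962 - 23290) = (192*I*√1110 - 23*(-691))/(24962 - 23290) = (192*I*√1110 + 15893)/1672 = (15893 + 192*I*√1110)*(1/1672) = 15893/1672 + 24*I*√1110/209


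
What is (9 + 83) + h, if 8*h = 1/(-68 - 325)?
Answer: 289247/3144 ≈ 92.000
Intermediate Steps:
h = -1/3144 (h = 1/(8*(-68 - 325)) = (⅛)/(-393) = (⅛)*(-1/393) = -1/3144 ≈ -0.00031807)
(9 + 83) + h = (9 + 83) - 1/3144 = 92 - 1/3144 = 289247/3144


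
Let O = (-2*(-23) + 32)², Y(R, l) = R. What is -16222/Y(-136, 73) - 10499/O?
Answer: 3039587/25857 ≈ 117.55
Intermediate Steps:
O = 6084 (O = (46 + 32)² = 78² = 6084)
-16222/Y(-136, 73) - 10499/O = -16222/(-136) - 10499/6084 = -16222*(-1/136) - 10499*1/6084 = 8111/68 - 10499/6084 = 3039587/25857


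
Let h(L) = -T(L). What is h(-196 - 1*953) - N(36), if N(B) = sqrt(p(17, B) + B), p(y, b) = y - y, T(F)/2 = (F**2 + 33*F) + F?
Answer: -2562276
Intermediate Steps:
T(F) = 2*F**2 + 68*F (T(F) = 2*((F**2 + 33*F) + F) = 2*(F**2 + 34*F) = 2*F**2 + 68*F)
h(L) = -2*L*(34 + L)
p(y, b) = 0
N(B) = sqrt(B) (N(B) = sqrt(0 + B) = sqrt(B))
h(-196 - 1*953) - N(36) = -2*(-196 - 1*953)*(34 + (-196 - 1*953)) - sqrt(36) = -2*(-196 - 953)*(34 + (-196 - 953)) - 1*6 = -2*(-1149)*(34 - 1149) - 6 = -2*(-1149)*(-1115) - 6 = -2562270 - 6 = -2562276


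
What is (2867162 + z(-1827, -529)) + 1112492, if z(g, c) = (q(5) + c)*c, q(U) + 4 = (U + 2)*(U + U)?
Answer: 4224581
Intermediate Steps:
q(U) = -4 + 2*U*(2 + U) (q(U) = -4 + (U + 2)*(U + U) = -4 + (2 + U)*(2*U) = -4 + 2*U*(2 + U))
z(g, c) = c*(66 + c) (z(g, c) = ((-4 + 2*5² + 4*5) + c)*c = ((-4 + 2*25 + 20) + c)*c = ((-4 + 50 + 20) + c)*c = (66 + c)*c = c*(66 + c))
(2867162 + z(-1827, -529)) + 1112492 = (2867162 - 529*(66 - 529)) + 1112492 = (2867162 - 529*(-463)) + 1112492 = (2867162 + 244927) + 1112492 = 3112089 + 1112492 = 4224581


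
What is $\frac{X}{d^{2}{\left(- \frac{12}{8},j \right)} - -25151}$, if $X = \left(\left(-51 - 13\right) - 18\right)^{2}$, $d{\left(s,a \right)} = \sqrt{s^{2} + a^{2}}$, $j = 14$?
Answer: $\frac{26896}{101397} \approx 0.26525$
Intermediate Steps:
$d{\left(s,a \right)} = \sqrt{a^{2} + s^{2}}$
$X = 6724$ ($X = \left(-64 - 18\right)^{2} = \left(-82\right)^{2} = 6724$)
$\frac{X}{d^{2}{\left(- \frac{12}{8},j \right)} - -25151} = \frac{6724}{\left(\sqrt{14^{2} + \left(- \frac{12}{8}\right)^{2}}\right)^{2} - -25151} = \frac{6724}{\left(\sqrt{196 + \left(\left(-12\right) \frac{1}{8}\right)^{2}}\right)^{2} + 25151} = \frac{6724}{\left(\sqrt{196 + \left(- \frac{3}{2}\right)^{2}}\right)^{2} + 25151} = \frac{6724}{\left(\sqrt{196 + \frac{9}{4}}\right)^{2} + 25151} = \frac{6724}{\left(\sqrt{\frac{793}{4}}\right)^{2} + 25151} = \frac{6724}{\left(\frac{\sqrt{793}}{2}\right)^{2} + 25151} = \frac{6724}{\frac{793}{4} + 25151} = \frac{6724}{\frac{101397}{4}} = 6724 \cdot \frac{4}{101397} = \frac{26896}{101397}$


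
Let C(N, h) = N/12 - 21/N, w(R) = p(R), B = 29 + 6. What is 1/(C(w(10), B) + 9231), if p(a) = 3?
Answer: 4/36897 ≈ 0.00010841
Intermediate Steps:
B = 35
w(R) = 3
C(N, h) = -21/N + N/12 (C(N, h) = N*(1/12) - 21/N = N/12 - 21/N = -21/N + N/12)
1/(C(w(10), B) + 9231) = 1/((-21/3 + (1/12)*3) + 9231) = 1/((-21*1/3 + 1/4) + 9231) = 1/((-7 + 1/4) + 9231) = 1/(-27/4 + 9231) = 1/(36897/4) = 4/36897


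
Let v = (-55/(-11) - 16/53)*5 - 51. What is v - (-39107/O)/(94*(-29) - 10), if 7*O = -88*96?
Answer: -33685306727/1225027584 ≈ -27.498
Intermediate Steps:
O = -8448/7 (O = (-88*96)/7 = (1/7)*(-8448) = -8448/7 ≈ -1206.9)
v = -1458/53 (v = (-55*(-1/11) - 16*1/53)*5 - 51 = (5 - 16/53)*5 - 51 = (249/53)*5 - 51 = 1245/53 - 51 = -1458/53 ≈ -27.509)
v - (-39107/O)/(94*(-29) - 10) = -1458/53 - (-39107/(-8448/7))/(94*(-29) - 10) = -1458/53 - (-39107*(-7/8448))/(-2726 - 10) = -1458/53 - 273749/(8448*(-2736)) = -1458/53 - 273749*(-1)/(8448*2736) = -1458/53 - 1*(-273749/23113728) = -1458/53 + 273749/23113728 = -33685306727/1225027584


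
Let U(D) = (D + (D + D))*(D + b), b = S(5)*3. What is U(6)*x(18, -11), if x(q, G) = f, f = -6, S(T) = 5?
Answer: -2268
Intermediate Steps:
b = 15 (b = 5*3 = 15)
x(q, G) = -6
U(D) = 3*D*(15 + D) (U(D) = (D + (D + D))*(D + 15) = (D + 2*D)*(15 + D) = (3*D)*(15 + D) = 3*D*(15 + D))
U(6)*x(18, -11) = (3*6*(15 + 6))*(-6) = (3*6*21)*(-6) = 378*(-6) = -2268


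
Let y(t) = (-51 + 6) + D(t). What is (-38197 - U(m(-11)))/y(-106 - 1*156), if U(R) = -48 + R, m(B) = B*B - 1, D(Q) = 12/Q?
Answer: 716177/843 ≈ 849.56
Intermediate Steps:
m(B) = -1 + B² (m(B) = B² - 1 = -1 + B²)
y(t) = -45 + 12/t (y(t) = (-51 + 6) + 12/t = -45 + 12/t)
(-38197 - U(m(-11)))/y(-106 - 1*156) = (-38197 - (-48 + (-1 + (-11)²)))/(-45 + 12/(-106 - 1*156)) = (-38197 - (-48 + (-1 + 121)))/(-45 + 12/(-106 - 156)) = (-38197 - (-48 + 120))/(-45 + 12/(-262)) = (-38197 - 1*72)/(-45 + 12*(-1/262)) = (-38197 - 72)/(-45 - 6/131) = -38269/(-5901/131) = -38269*(-131/5901) = 716177/843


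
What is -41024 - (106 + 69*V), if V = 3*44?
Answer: -50238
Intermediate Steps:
V = 132
-41024 - (106 + 69*V) = -41024 - (106 + 69*132) = -41024 - (106 + 9108) = -41024 - 1*9214 = -41024 - 9214 = -50238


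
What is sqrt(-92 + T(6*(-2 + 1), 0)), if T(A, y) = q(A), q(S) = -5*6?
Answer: I*sqrt(122) ≈ 11.045*I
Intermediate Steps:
q(S) = -30
T(A, y) = -30
sqrt(-92 + T(6*(-2 + 1), 0)) = sqrt(-92 - 30) = sqrt(-122) = I*sqrt(122)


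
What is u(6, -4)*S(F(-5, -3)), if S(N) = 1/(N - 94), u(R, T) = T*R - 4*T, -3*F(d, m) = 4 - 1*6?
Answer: 3/35 ≈ 0.085714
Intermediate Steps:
F(d, m) = ⅔ (F(d, m) = -(4 - 1*6)/3 = -(4 - 6)/3 = -⅓*(-2) = ⅔)
u(R, T) = -4*T + R*T (u(R, T) = R*T - 4*T = -4*T + R*T)
S(N) = 1/(-94 + N)
u(6, -4)*S(F(-5, -3)) = (-4*(-4 + 6))/(-94 + ⅔) = (-4*2)/(-280/3) = -8*(-3/280) = 3/35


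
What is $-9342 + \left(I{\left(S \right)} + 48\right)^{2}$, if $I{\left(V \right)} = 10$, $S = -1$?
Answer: $-5978$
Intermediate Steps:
$-9342 + \left(I{\left(S \right)} + 48\right)^{2} = -9342 + \left(10 + 48\right)^{2} = -9342 + 58^{2} = -9342 + 3364 = -5978$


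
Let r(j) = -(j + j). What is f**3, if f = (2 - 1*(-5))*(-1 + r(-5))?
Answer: 250047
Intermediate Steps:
r(j) = -2*j
f = 63 (f = (2 - 1*(-5))*(-1 - 2*(-5)) = (2 + 5)*(-1 + 10) = 7*9 = 63)
f**3 = 63**3 = 250047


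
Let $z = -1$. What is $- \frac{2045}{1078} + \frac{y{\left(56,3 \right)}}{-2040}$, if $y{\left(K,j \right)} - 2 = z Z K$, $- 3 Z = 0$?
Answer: $- \frac{1043489}{549780} \approx -1.898$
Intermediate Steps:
$Z = 0$ ($Z = \left(- \frac{1}{3}\right) 0 = 0$)
$y{\left(K,j \right)} = 2$ ($y{\left(K,j \right)} = 2 + \left(-1\right) 0 K = 2 + 0 K = 2 + 0 = 2$)
$- \frac{2045}{1078} + \frac{y{\left(56,3 \right)}}{-2040} = - \frac{2045}{1078} + \frac{2}{-2040} = \left(-2045\right) \frac{1}{1078} + 2 \left(- \frac{1}{2040}\right) = - \frac{2045}{1078} - \frac{1}{1020} = - \frac{1043489}{549780}$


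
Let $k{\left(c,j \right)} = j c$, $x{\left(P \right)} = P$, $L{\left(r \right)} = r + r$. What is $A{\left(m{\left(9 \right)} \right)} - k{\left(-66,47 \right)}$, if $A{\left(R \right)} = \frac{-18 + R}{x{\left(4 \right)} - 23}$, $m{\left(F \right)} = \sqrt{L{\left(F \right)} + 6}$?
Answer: $\frac{58956}{19} - \frac{2 \sqrt{6}}{19} \approx 3102.7$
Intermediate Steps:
$L{\left(r \right)} = 2 r$
$k{\left(c,j \right)} = c j$
$m{\left(F \right)} = \sqrt{6 + 2 F}$ ($m{\left(F \right)} = \sqrt{2 F + 6} = \sqrt{6 + 2 F}$)
$A{\left(R \right)} = \frac{18}{19} - \frac{R}{19}$ ($A{\left(R \right)} = \frac{-18 + R}{4 - 23} = \frac{-18 + R}{-19} = \left(-18 + R\right) \left(- \frac{1}{19}\right) = \frac{18}{19} - \frac{R}{19}$)
$A{\left(m{\left(9 \right)} \right)} - k{\left(-66,47 \right)} = \left(\frac{18}{19} - \frac{\sqrt{6 + 2 \cdot 9}}{19}\right) - \left(-66\right) 47 = \left(\frac{18}{19} - \frac{\sqrt{6 + 18}}{19}\right) - -3102 = \left(\frac{18}{19} - \frac{\sqrt{24}}{19}\right) + 3102 = \left(\frac{18}{19} - \frac{2 \sqrt{6}}{19}\right) + 3102 = \frac{58956}{19} - \frac{2 \sqrt{6}}{19}$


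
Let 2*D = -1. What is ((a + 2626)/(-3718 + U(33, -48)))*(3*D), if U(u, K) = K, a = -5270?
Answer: -1983/1883 ≈ -1.0531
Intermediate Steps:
D = -1/2 (D = (1/2)*(-1) = -1/2 ≈ -0.50000)
((a + 2626)/(-3718 + U(33, -48)))*(3*D) = ((-5270 + 2626)/(-3718 - 48))*(3*(-1/2)) = -2644/(-3766)*(-3/2) = -2644*(-1/3766)*(-3/2) = (1322/1883)*(-3/2) = -1983/1883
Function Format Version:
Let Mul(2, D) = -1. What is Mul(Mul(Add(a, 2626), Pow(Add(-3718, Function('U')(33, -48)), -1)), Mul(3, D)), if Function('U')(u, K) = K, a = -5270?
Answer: Rational(-1983, 1883) ≈ -1.0531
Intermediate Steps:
D = Rational(-1, 2) (D = Mul(Rational(1, 2), -1) = Rational(-1, 2) ≈ -0.50000)
Mul(Mul(Add(a, 2626), Pow(Add(-3718, Function('U')(33, -48)), -1)), Mul(3, D)) = Mul(Mul(Add(-5270, 2626), Pow(Add(-3718, -48), -1)), Mul(3, Rational(-1, 2))) = Mul(Mul(-2644, Pow(-3766, -1)), Rational(-3, 2)) = Mul(Mul(-2644, Rational(-1, 3766)), Rational(-3, 2)) = Mul(Rational(1322, 1883), Rational(-3, 2)) = Rational(-1983, 1883)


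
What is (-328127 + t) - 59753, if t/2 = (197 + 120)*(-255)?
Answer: -549550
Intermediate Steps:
t = -161670 (t = 2*((197 + 120)*(-255)) = 2*(317*(-255)) = 2*(-80835) = -161670)
(-328127 + t) - 59753 = (-328127 - 161670) - 59753 = -489797 - 59753 = -549550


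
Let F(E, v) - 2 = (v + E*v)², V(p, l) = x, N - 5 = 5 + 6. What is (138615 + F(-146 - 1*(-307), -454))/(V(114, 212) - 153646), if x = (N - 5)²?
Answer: -5409446921/153525 ≈ -35235.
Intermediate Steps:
N = 16 (N = 5 + (5 + 6) = 5 + 11 = 16)
x = 121 (x = (16 - 5)² = 11² = 121)
V(p, l) = 121
F(E, v) = 2 + (v + E*v)²
(138615 + F(-146 - 1*(-307), -454))/(V(114, 212) - 153646) = (138615 + (2 + (-454)²*(1 + (-146 - 1*(-307)))²))/(121 - 153646) = (138615 + (2 + 206116*(1 + (-146 + 307))²))/(-153525) = (138615 + (2 + 206116*(1 + 161)²))*(-1/153525) = (138615 + (2 + 206116*162²))*(-1/153525) = (138615 + (2 + 206116*26244))*(-1/153525) = (138615 + (2 + 5409308304))*(-1/153525) = (138615 + 5409308306)*(-1/153525) = 5409446921*(-1/153525) = -5409446921/153525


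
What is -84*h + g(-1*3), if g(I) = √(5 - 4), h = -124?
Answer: 10417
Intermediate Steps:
g(I) = 1 (g(I) = √1 = 1)
-84*h + g(-1*3) = -84*(-124) + 1 = 10416 + 1 = 10417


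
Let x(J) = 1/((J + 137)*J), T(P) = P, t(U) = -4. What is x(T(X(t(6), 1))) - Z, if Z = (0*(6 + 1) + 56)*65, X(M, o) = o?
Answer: -502319/138 ≈ -3640.0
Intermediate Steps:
Z = 3640 (Z = (0*7 + 56)*65 = (0 + 56)*65 = 56*65 = 3640)
x(J) = 1/(J*(137 + J)) (x(J) = 1/((137 + J)*J) = 1/(J*(137 + J)))
x(T(X(t(6), 1))) - Z = 1/(1*(137 + 1)) - 1*3640 = 1/138 - 3640 = -502319/138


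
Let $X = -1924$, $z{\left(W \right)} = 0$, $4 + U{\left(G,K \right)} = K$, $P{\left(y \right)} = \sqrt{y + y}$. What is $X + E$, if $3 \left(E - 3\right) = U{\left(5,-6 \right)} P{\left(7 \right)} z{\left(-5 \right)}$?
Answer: $-1921$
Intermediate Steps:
$P{\left(y \right)} = \sqrt{2} \sqrt{y}$ ($P{\left(y \right)} = \sqrt{2 y} = \sqrt{2} \sqrt{y}$)
$U{\left(G,K \right)} = -4 + K$
$E = 3$ ($E = 3 + \frac{\left(-4 - 6\right) \sqrt{2} \sqrt{7} \cdot 0}{3} = 3 + \frac{- 10 \sqrt{14} \cdot 0}{3} = 3 + \frac{1}{3} \cdot 0 = 3 + 0 = 3$)
$X + E = -1924 + 3 = -1921$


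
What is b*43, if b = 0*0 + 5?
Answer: 215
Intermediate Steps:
b = 5 (b = 0 + 5 = 5)
b*43 = 5*43 = 215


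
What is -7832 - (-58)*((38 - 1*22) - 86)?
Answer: -11892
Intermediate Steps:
-7832 - (-58)*((38 - 1*22) - 86) = -7832 - (-58)*((38 - 22) - 86) = -7832 - (-58)*(16 - 86) = -7832 - (-58)*(-70) = -7832 - 1*4060 = -7832 - 4060 = -11892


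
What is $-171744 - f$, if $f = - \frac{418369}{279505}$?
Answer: $- \frac{48002888351}{279505} \approx -1.7174 \cdot 10^{5}$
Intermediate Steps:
$f = - \frac{418369}{279505}$ ($f = \left(-418369\right) \frac{1}{279505} = - \frac{418369}{279505} \approx -1.4968$)
$-171744 - f = -171744 - - \frac{418369}{279505} = -171744 + \frac{418369}{279505} = - \frac{48002888351}{279505}$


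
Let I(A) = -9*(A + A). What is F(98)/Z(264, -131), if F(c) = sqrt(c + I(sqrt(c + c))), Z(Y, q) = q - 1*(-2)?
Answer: -I*sqrt(154)/129 ≈ -0.096199*I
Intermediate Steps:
I(A) = -18*A
Z(Y, q) = 2 + q (Z(Y, q) = q + 2 = 2 + q)
F(c) = sqrt(c - 18*sqrt(2)*sqrt(c)) (F(c) = sqrt(c - 18*sqrt(c + c)) = sqrt(c - 18*sqrt(2)*sqrt(c)))
F(98)/Z(264, -131) = sqrt(98 - 18*sqrt(2)*sqrt(98))/(2 - 131) = sqrt(98 - 18*sqrt(2)*7*sqrt(2))/(-129) = sqrt(98 - 252)*(-1/129) = sqrt(-154)*(-1/129) = (I*sqrt(154))*(-1/129) = -I*sqrt(154)/129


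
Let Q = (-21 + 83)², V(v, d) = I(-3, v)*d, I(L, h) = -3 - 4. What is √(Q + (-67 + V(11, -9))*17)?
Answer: 8*√59 ≈ 61.449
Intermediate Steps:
I(L, h) = -7
V(v, d) = -7*d
Q = 3844 (Q = 62² = 3844)
√(Q + (-67 + V(11, -9))*17) = √(3844 + (-67 - 7*(-9))*17) = √(3844 + (-67 + 63)*17) = √(3844 - 4*17) = √(3844 - 68) = √3776 = 8*√59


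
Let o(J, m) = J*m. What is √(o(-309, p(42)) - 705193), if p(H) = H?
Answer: I*√718171 ≈ 847.45*I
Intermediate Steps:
√(o(-309, p(42)) - 705193) = √(-309*42 - 705193) = √(-12978 - 705193) = √(-718171) = I*√718171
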